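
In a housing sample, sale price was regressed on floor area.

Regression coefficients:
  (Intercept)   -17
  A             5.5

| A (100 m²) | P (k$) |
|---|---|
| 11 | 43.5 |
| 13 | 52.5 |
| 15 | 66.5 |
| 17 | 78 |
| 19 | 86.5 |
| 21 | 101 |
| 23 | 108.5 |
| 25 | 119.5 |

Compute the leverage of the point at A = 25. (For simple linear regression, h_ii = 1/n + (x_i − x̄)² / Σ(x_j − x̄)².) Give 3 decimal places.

h = 0.417

Ā = (11 + 13 + 15 + 17 + 19 + 21 + 23 + 25)/8 = 18
Σ(A − Ā)² = 49 + 25 + 9 + 1 + 1 + 9 + 25 + 49 = 168
h = 1/8 + (7)²/168 = 0.125 + 0.291667 = 0.417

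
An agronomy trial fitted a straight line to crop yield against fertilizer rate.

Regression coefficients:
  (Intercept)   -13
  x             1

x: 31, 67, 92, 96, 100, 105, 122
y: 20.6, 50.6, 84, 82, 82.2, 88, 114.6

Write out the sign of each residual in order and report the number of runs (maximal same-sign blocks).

5 runs

x=31: ŷ = -13 + 31 = 18; r = 20.6 − 18 = 2.6
x=67: ŷ = -13 + 67 = 54; r = 50.6 − 54 = -3.4
x=92: ŷ = -13 + 92 = 79; r = 84 − 79 = 5
x=96: ŷ = -13 + 96 = 83; r = 82 − 83 = -1
x=100: ŷ = -13 + 100 = 87; r = 82.2 − 87 = -4.8
x=105: ŷ = -13 + 105 = 92; r = 88 − 92 = -4
x=122: ŷ = -13 + 122 = 109; r = 114.6 − 109 = 5.6
Signs: + − + − − − +
Runs: +×1, −×1, +×1, −×3, +×1 → 5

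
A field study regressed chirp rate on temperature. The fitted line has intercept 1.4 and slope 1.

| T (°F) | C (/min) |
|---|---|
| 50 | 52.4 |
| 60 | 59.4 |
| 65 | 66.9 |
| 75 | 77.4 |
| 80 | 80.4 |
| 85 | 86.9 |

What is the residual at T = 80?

e = -1

ŷ = 1.4 + 80 = 81.4
e = 80.4 − 81.4 = -1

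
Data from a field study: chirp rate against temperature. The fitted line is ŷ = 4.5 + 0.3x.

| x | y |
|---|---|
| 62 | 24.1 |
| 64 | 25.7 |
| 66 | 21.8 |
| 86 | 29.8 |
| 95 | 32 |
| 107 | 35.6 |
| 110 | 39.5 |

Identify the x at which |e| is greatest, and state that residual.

x = 66, e = -2.5

x=62: ŷ = 4.5 + 0.3·62 = 23.1; e = 24.1 − 23.1 = 1
x=64: ŷ = 4.5 + 0.3·64 = 23.7; e = 25.7 − 23.7 = 2
x=66: ŷ = 4.5 + 0.3·66 = 24.3; e = 21.8 − 24.3 = -2.5
x=86: ŷ = 4.5 + 0.3·86 = 30.3; e = 29.8 − 30.3 = -0.5
x=95: ŷ = 4.5 + 0.3·95 = 33; e = 32 − 33 = -1
x=107: ŷ = 4.5 + 0.3·107 = 36.6; e = 35.6 − 36.6 = -1
x=110: ŷ = 4.5 + 0.3·110 = 37.5; e = 39.5 − 37.5 = 2
Largest |e| is 2.5 at x = 66, residual -2.5.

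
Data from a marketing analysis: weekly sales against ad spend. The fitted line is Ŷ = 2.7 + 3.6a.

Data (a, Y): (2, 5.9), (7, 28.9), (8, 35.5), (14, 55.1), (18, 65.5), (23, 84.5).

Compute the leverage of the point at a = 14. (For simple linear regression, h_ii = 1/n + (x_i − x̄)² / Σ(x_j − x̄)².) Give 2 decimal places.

ā = (2 + 7 + 8 + 14 + 18 + 23)/6 = 12
Σ(a − ā)² = 100 + 25 + 16 + 4 + 36 + 121 = 302
h = 1/6 + (2)²/302 = 0.166667 + 0.013245 = 0.18

h = 0.18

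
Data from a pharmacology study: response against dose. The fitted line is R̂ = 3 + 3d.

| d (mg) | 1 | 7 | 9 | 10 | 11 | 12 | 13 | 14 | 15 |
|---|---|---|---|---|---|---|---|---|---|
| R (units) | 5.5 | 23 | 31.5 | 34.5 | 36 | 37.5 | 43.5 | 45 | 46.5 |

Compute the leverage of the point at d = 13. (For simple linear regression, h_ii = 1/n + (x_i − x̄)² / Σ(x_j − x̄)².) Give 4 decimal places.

h = 0.1641

d̄ = (1 + 7 + 9 + 10 + 11 + 12 + 13 + 14 + 15)/9 = 10.2222
Σ(d − d̄)² = 85.0494 + 10.3827 + 1.49383 + 0.0493827 + 0.604938 + 3.16049 + 7.71605 + 14.2716 + 22.8272 = 145.556
h = 1/9 + (2.77778)²/145.556 = 0.111111 + 0.053011 = 0.1641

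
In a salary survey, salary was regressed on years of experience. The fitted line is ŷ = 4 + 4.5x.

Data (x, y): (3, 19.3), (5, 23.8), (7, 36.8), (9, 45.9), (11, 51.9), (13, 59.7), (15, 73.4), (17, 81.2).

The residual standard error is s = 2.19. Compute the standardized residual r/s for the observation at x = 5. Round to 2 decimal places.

-1.23

ŷ = 4 + 4.5·5 = 26.5
r = 23.8 − 26.5 = -2.7
r/s = -2.7 / 2.19 = -1.23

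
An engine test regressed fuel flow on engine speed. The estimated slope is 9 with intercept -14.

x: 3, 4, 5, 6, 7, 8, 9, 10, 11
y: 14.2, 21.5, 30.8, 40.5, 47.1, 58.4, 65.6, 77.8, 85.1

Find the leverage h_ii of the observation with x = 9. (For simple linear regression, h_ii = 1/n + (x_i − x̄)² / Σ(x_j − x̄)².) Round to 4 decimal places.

h = 0.1778

x̄ = (3 + 4 + 5 + 6 + 7 + 8 + 9 + 10 + 11)/9 = 7
Σ(x − x̄)² = 16 + 9 + 4 + 1 + 0 + 1 + 4 + 9 + 16 = 60
h = 1/9 + (2)²/60 = 0.111111 + 0.0666667 = 0.1778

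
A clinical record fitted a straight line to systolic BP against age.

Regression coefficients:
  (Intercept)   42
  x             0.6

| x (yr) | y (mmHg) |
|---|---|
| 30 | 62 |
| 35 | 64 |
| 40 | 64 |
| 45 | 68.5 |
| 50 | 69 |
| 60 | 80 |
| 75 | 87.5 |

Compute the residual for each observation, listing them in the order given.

2, 1, -2, -0.5, -3, 2, 0.5

x=30: ŷ = 42 + 0.6·30 = 60; r = 62 − 60 = 2
x=35: ŷ = 42 + 0.6·35 = 63; r = 64 − 63 = 1
x=40: ŷ = 42 + 0.6·40 = 66; r = 64 − 66 = -2
x=45: ŷ = 42 + 0.6·45 = 69; r = 68.5 − 69 = -0.5
x=50: ŷ = 42 + 0.6·50 = 72; r = 69 − 72 = -3
x=60: ŷ = 42 + 0.6·60 = 78; r = 80 − 78 = 2
x=75: ŷ = 42 + 0.6·75 = 87; r = 87.5 − 87 = 0.5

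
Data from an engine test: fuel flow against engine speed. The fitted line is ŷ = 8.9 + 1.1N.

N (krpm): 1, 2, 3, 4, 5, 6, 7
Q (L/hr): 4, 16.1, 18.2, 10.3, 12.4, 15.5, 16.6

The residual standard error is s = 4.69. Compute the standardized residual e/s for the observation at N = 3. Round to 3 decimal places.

ŷ = 8.9 + 1.1·3 = 12.2
e = 18.2 − 12.2 = 6
e/s = 6 / 4.69 = 1.279

1.279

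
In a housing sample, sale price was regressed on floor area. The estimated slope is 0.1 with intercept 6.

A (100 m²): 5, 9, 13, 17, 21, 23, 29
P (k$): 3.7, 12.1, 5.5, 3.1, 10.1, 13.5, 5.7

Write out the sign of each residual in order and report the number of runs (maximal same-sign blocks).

5 runs

A=5: P̂ = 6 + 0.1·5 = 6.5; r = 3.7 − 6.5 = -2.8
A=9: P̂ = 6 + 0.1·9 = 6.9; r = 12.1 − 6.9 = 5.2
A=13: P̂ = 6 + 0.1·13 = 7.3; r = 5.5 − 7.3 = -1.8
A=17: P̂ = 6 + 0.1·17 = 7.7; r = 3.1 − 7.7 = -4.6
A=21: P̂ = 6 + 0.1·21 = 8.1; r = 10.1 − 8.1 = 2
A=23: P̂ = 6 + 0.1·23 = 8.3; r = 13.5 − 8.3 = 5.2
A=29: P̂ = 6 + 0.1·29 = 8.9; r = 5.7 − 8.9 = -3.2
Signs: − + − − + + −
Runs: −×1, +×1, −×2, +×2, −×1 → 5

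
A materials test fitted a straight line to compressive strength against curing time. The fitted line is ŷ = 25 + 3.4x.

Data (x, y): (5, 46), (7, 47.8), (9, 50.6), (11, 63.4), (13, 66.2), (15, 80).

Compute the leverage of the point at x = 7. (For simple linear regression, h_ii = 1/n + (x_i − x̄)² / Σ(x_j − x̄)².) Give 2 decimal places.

h = 0.30

x̄ = (5 + 7 + 9 + 11 + 13 + 15)/6 = 10
Σ(x − x̄)² = 25 + 9 + 1 + 1 + 9 + 25 = 70
h = 1/6 + (-3)²/70 = 0.166667 + 0.128571 = 0.30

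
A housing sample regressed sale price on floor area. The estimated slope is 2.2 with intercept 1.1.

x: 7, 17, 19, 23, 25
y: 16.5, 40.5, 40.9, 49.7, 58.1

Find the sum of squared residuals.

x=7: ŷ = 1.1 + 2.2·7 = 16.5; r = 16.5 − 16.5 = 0
x=17: ŷ = 1.1 + 2.2·17 = 38.5; r = 40.5 − 38.5 = 2
x=19: ŷ = 1.1 + 2.2·19 = 42.9; r = 40.9 − 42.9 = -2
x=23: ŷ = 1.1 + 2.2·23 = 51.7; r = 49.7 − 51.7 = -2
x=25: ŷ = 1.1 + 2.2·25 = 56.1; r = 58.1 − 56.1 = 2
SSE = 0 + 4 + 4 + 4 + 4 = 16

SSE = 16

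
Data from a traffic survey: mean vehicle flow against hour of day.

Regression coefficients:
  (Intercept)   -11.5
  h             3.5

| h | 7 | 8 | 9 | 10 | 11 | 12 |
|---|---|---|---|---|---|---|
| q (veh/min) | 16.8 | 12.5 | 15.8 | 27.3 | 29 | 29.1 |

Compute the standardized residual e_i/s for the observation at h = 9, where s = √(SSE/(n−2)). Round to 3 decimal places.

h=7: q̂ = -11.5 + 3.5·7 = 13; e = 16.8 − 13 = 3.8
h=8: q̂ = -11.5 + 3.5·8 = 16.5; e = 12.5 − 16.5 = -4
h=9: q̂ = -11.5 + 3.5·9 = 20; e = 15.8 − 20 = -4.2
h=10: q̂ = -11.5 + 3.5·10 = 23.5; e = 27.3 − 23.5 = 3.8
h=11: q̂ = -11.5 + 3.5·11 = 27; e = 29 − 27 = 2
h=12: q̂ = -11.5 + 3.5·12 = 30.5; e = 29.1 − 30.5 = -1.4
SSE = 14.44 + 16 + 17.64 + 14.44 + 4 + 1.96 = 68.48
s = √(68.48/4) = 4.13763
e/s = -4.2 / 4.13763 = -1.015

-1.015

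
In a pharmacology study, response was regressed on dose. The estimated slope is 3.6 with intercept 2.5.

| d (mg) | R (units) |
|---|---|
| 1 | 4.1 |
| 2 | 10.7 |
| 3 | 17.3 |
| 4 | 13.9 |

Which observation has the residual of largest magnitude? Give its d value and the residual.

d=1: ŷ = 2.5 + 3.6·1 = 6.1; e = 4.1 − 6.1 = -2
d=2: ŷ = 2.5 + 3.6·2 = 9.7; e = 10.7 − 9.7 = 1
d=3: ŷ = 2.5 + 3.6·3 = 13.3; e = 17.3 − 13.3 = 4
d=4: ŷ = 2.5 + 3.6·4 = 16.9; e = 13.9 − 16.9 = -3
Largest |e| is 4 at d = 3, residual 4.

d = 3, e = 4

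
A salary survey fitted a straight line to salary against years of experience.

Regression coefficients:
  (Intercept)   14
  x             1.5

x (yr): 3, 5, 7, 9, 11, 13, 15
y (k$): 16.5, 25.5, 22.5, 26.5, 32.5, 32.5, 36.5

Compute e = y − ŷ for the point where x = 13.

ŷ = 14 + 1.5·13 = 33.5
e = 32.5 − 33.5 = -1

e = -1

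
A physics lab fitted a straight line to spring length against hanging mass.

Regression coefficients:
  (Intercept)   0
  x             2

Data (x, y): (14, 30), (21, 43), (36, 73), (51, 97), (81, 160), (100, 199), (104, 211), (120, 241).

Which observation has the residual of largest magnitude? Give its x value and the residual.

x=14: ŷ = 2·14 = 28; e = 30 − 28 = 2
x=21: ŷ = 2·21 = 42; e = 43 − 42 = 1
x=36: ŷ = 2·36 = 72; e = 73 − 72 = 1
x=51: ŷ = 2·51 = 102; e = 97 − 102 = -5
x=81: ŷ = 2·81 = 162; e = 160 − 162 = -2
x=100: ŷ = 2·100 = 200; e = 199 − 200 = -1
x=104: ŷ = 2·104 = 208; e = 211 − 208 = 3
x=120: ŷ = 2·120 = 240; e = 241 − 240 = 1
Largest |e| is 5 at x = 51, residual -5.

x = 51, e = -5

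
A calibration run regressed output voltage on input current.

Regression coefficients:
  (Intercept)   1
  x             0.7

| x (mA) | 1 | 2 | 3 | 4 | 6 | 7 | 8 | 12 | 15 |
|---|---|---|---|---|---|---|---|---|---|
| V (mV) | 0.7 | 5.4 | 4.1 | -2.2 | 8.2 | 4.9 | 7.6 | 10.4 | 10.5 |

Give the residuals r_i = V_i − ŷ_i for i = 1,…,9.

-1, 3, 1, -6, 3, -1, 1, 1, -1

x=1: ŷ = 1 + 0.7·1 = 1.7; r = 0.7 − 1.7 = -1
x=2: ŷ = 1 + 0.7·2 = 2.4; r = 5.4 − 2.4 = 3
x=3: ŷ = 1 + 0.7·3 = 3.1; r = 4.1 − 3.1 = 1
x=4: ŷ = 1 + 0.7·4 = 3.8; r = -2.2 − 3.8 = -6
x=6: ŷ = 1 + 0.7·6 = 5.2; r = 8.2 − 5.2 = 3
x=7: ŷ = 1 + 0.7·7 = 5.9; r = 4.9 − 5.9 = -1
x=8: ŷ = 1 + 0.7·8 = 6.6; r = 7.6 − 6.6 = 1
x=12: ŷ = 1 + 0.7·12 = 9.4; r = 10.4 − 9.4 = 1
x=15: ŷ = 1 + 0.7·15 = 11.5; r = 10.5 − 11.5 = -1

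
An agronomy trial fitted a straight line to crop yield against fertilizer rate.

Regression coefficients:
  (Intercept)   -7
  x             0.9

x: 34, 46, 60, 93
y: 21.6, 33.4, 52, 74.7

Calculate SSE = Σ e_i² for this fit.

SSE = 34

x=34: ŷ = -7 + 0.9·34 = 23.6; e = 21.6 − 23.6 = -2
x=46: ŷ = -7 + 0.9·46 = 34.4; e = 33.4 − 34.4 = -1
x=60: ŷ = -7 + 0.9·60 = 47; e = 52 − 47 = 5
x=93: ŷ = -7 + 0.9·93 = 76.7; e = 74.7 − 76.7 = -2
SSE = 4 + 1 + 25 + 4 = 34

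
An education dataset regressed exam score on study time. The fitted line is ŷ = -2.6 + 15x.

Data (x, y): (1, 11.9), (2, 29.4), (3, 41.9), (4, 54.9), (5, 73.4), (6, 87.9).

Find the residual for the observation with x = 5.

ŷ = -2.6 + 15·5 = 72.4
e = 73.4 − 72.4 = 1

e = 1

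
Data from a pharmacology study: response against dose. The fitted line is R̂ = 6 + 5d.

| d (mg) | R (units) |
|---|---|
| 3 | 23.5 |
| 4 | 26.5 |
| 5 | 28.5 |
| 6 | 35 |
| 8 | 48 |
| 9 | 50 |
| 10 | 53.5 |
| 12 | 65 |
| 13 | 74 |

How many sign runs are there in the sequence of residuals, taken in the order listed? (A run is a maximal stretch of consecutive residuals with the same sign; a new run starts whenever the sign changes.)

d=3: R̂ = 6 + 5·3 = 21; e = 23.5 − 21 = 2.5
d=4: R̂ = 6 + 5·4 = 26; e = 26.5 − 26 = 0.5
d=5: R̂ = 6 + 5·5 = 31; e = 28.5 − 31 = -2.5
d=6: R̂ = 6 + 5·6 = 36; e = 35 − 36 = -1
d=8: R̂ = 6 + 5·8 = 46; e = 48 − 46 = 2
d=9: R̂ = 6 + 5·9 = 51; e = 50 − 51 = -1
d=10: R̂ = 6 + 5·10 = 56; e = 53.5 − 56 = -2.5
d=12: R̂ = 6 + 5·12 = 66; e = 65 − 66 = -1
d=13: R̂ = 6 + 5·13 = 71; e = 74 − 71 = 3
Signs: + + − − + − − − +
Runs: +×2, −×2, +×1, −×3, +×1 → 5

5 runs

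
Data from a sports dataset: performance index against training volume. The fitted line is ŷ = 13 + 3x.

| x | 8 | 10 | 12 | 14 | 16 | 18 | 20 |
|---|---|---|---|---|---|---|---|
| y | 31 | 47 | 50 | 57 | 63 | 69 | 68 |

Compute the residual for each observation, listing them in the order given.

x=8: ŷ = 13 + 3·8 = 37; e = 31 − 37 = -6
x=10: ŷ = 13 + 3·10 = 43; e = 47 − 43 = 4
x=12: ŷ = 13 + 3·12 = 49; e = 50 − 49 = 1
x=14: ŷ = 13 + 3·14 = 55; e = 57 − 55 = 2
x=16: ŷ = 13 + 3·16 = 61; e = 63 − 61 = 2
x=18: ŷ = 13 + 3·18 = 67; e = 69 − 67 = 2
x=20: ŷ = 13 + 3·20 = 73; e = 68 − 73 = -5

-6, 4, 1, 2, 2, 2, -5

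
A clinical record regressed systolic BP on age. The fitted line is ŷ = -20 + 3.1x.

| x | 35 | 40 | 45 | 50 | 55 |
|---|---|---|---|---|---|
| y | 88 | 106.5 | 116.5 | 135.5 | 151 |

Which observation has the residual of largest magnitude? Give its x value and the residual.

x = 45, r = -3

x=35: ŷ = -20 + 3.1·35 = 88.5; r = 88 − 88.5 = -0.5
x=40: ŷ = -20 + 3.1·40 = 104; r = 106.5 − 104 = 2.5
x=45: ŷ = -20 + 3.1·45 = 119.5; r = 116.5 − 119.5 = -3
x=50: ŷ = -20 + 3.1·50 = 135; r = 135.5 − 135 = 0.5
x=55: ŷ = -20 + 3.1·55 = 150.5; r = 151 − 150.5 = 0.5
Largest |r| is 3 at x = 45, residual -3.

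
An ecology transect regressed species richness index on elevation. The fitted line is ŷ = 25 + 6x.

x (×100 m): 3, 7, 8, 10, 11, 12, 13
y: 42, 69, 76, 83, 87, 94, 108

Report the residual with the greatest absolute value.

x=3: ŷ = 25 + 6·3 = 43; r = 42 − 43 = -1
x=7: ŷ = 25 + 6·7 = 67; r = 69 − 67 = 2
x=8: ŷ = 25 + 6·8 = 73; r = 76 − 73 = 3
x=10: ŷ = 25 + 6·10 = 85; r = 83 − 85 = -2
x=11: ŷ = 25 + 6·11 = 91; r = 87 − 91 = -4
x=12: ŷ = 25 + 6·12 = 97; r = 94 − 97 = -3
x=13: ŷ = 25 + 6·13 = 103; r = 108 − 103 = 5
Largest |r| is 5 at x = 13, residual 5.

r = 5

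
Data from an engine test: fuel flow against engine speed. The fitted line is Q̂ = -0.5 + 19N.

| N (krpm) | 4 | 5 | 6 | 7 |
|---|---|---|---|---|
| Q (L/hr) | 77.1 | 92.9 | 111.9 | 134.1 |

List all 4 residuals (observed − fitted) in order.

1.6, -1.6, -1.6, 1.6

N=4: Q̂ = -0.5 + 19·4 = 75.5; r = 77.1 − 75.5 = 1.6
N=5: Q̂ = -0.5 + 19·5 = 94.5; r = 92.9 − 94.5 = -1.6
N=6: Q̂ = -0.5 + 19·6 = 113.5; r = 111.9 − 113.5 = -1.6
N=7: Q̂ = -0.5 + 19·7 = 132.5; r = 134.1 − 132.5 = 1.6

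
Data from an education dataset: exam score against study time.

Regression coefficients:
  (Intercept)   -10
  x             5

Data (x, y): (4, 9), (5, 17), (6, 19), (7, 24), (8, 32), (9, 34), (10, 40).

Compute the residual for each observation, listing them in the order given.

-1, 2, -1, -1, 2, -1, 0

x=4: ŷ = -10 + 5·4 = 10; r = 9 − 10 = -1
x=5: ŷ = -10 + 5·5 = 15; r = 17 − 15 = 2
x=6: ŷ = -10 + 5·6 = 20; r = 19 − 20 = -1
x=7: ŷ = -10 + 5·7 = 25; r = 24 − 25 = -1
x=8: ŷ = -10 + 5·8 = 30; r = 32 − 30 = 2
x=9: ŷ = -10 + 5·9 = 35; r = 34 − 35 = -1
x=10: ŷ = -10 + 5·10 = 40; r = 40 − 40 = 0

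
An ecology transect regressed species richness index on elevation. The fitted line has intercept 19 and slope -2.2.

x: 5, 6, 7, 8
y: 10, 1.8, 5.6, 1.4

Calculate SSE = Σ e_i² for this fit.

x=5: ŷ = 19 − 2.2·5 = 8; e = 10 − 8 = 2
x=6: ŷ = 19 − 2.2·6 = 5.8; e = 1.8 − 5.8 = -4
x=7: ŷ = 19 − 2.2·7 = 3.6; e = 5.6 − 3.6 = 2
x=8: ŷ = 19 − 2.2·8 = 1.4; e = 1.4 − 1.4 = 0
SSE = 4 + 16 + 4 + 0 = 24

SSE = 24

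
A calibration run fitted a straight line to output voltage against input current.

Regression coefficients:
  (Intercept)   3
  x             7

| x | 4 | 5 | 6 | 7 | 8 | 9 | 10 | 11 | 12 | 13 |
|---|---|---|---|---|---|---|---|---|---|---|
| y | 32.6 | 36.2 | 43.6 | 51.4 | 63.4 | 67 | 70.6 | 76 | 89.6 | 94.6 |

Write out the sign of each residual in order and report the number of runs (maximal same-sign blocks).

5 runs

x=4: ŷ = 3 + 7·4 = 31; r = 32.6 − 31 = 1.6
x=5: ŷ = 3 + 7·5 = 38; r = 36.2 − 38 = -1.8
x=6: ŷ = 3 + 7·6 = 45; r = 43.6 − 45 = -1.4
x=7: ŷ = 3 + 7·7 = 52; r = 51.4 − 52 = -0.6
x=8: ŷ = 3 + 7·8 = 59; r = 63.4 − 59 = 4.4
x=9: ŷ = 3 + 7·9 = 66; r = 67 − 66 = 1
x=10: ŷ = 3 + 7·10 = 73; r = 70.6 − 73 = -2.4
x=11: ŷ = 3 + 7·11 = 80; r = 76 − 80 = -4
x=12: ŷ = 3 + 7·12 = 87; r = 89.6 − 87 = 2.6
x=13: ŷ = 3 + 7·13 = 94; r = 94.6 − 94 = 0.6
Signs: + − − − + + − − + +
Runs: +×1, −×3, +×2, −×2, +×2 → 5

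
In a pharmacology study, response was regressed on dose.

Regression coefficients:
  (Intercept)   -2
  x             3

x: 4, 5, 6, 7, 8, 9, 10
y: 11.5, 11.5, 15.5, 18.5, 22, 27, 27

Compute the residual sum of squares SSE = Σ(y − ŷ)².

SSE = 10

x=4: ŷ = -2 + 3·4 = 10; e = 11.5 − 10 = 1.5
x=5: ŷ = -2 + 3·5 = 13; e = 11.5 − 13 = -1.5
x=6: ŷ = -2 + 3·6 = 16; e = 15.5 − 16 = -0.5
x=7: ŷ = -2 + 3·7 = 19; e = 18.5 − 19 = -0.5
x=8: ŷ = -2 + 3·8 = 22; e = 22 − 22 = 0
x=9: ŷ = -2 + 3·9 = 25; e = 27 − 25 = 2
x=10: ŷ = -2 + 3·10 = 28; e = 27 − 28 = -1
SSE = 2.25 + 2.25 + 0.25 + 0.25 + 0 + 4 + 1 = 10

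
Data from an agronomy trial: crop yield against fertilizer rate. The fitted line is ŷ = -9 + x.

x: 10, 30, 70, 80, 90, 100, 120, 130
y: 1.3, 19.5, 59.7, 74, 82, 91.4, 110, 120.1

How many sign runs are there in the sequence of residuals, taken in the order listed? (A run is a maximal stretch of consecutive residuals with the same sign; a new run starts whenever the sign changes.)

x=10: ŷ = -9 + 10 = 1; e = 1.3 − 1 = 0.3
x=30: ŷ = -9 + 30 = 21; e = 19.5 − 21 = -1.5
x=70: ŷ = -9 + 70 = 61; e = 59.7 − 61 = -1.3
x=80: ŷ = -9 + 80 = 71; e = 74 − 71 = 3
x=90: ŷ = -9 + 90 = 81; e = 82 − 81 = 1
x=100: ŷ = -9 + 100 = 91; e = 91.4 − 91 = 0.4
x=120: ŷ = -9 + 120 = 111; e = 110 − 111 = -1
x=130: ŷ = -9 + 130 = 121; e = 120.1 − 121 = -0.9
Signs: + − − + + + − −
Runs: +×1, −×2, +×3, −×2 → 4

4 runs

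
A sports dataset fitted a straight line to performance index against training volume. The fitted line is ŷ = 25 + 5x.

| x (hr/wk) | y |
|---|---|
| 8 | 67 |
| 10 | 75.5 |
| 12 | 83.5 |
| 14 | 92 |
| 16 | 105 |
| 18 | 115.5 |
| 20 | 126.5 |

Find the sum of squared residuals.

SSE = 18

x=8: ŷ = 25 + 5·8 = 65; e = 67 − 65 = 2
x=10: ŷ = 25 + 5·10 = 75; e = 75.5 − 75 = 0.5
x=12: ŷ = 25 + 5·12 = 85; e = 83.5 − 85 = -1.5
x=14: ŷ = 25 + 5·14 = 95; e = 92 − 95 = -3
x=16: ŷ = 25 + 5·16 = 105; e = 105 − 105 = 0
x=18: ŷ = 25 + 5·18 = 115; e = 115.5 − 115 = 0.5
x=20: ŷ = 25 + 5·20 = 125; e = 126.5 − 125 = 1.5
SSE = 4 + 0.25 + 2.25 + 9 + 0 + 0.25 + 2.25 = 18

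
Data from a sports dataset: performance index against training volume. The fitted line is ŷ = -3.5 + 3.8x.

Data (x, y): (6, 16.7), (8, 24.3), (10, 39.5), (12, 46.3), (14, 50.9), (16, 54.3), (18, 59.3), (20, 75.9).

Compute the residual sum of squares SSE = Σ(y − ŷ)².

SSE = 109.52

x=6: ŷ = -3.5 + 3.8·6 = 19.3; e = 16.7 − 19.3 = -2.6
x=8: ŷ = -3.5 + 3.8·8 = 26.9; e = 24.3 − 26.9 = -2.6
x=10: ŷ = -3.5 + 3.8·10 = 34.5; e = 39.5 − 34.5 = 5
x=12: ŷ = -3.5 + 3.8·12 = 42.1; e = 46.3 − 42.1 = 4.2
x=14: ŷ = -3.5 + 3.8·14 = 49.7; e = 50.9 − 49.7 = 1.2
x=16: ŷ = -3.5 + 3.8·16 = 57.3; e = 54.3 − 57.3 = -3
x=18: ŷ = -3.5 + 3.8·18 = 64.9; e = 59.3 − 64.9 = -5.6
x=20: ŷ = -3.5 + 3.8·20 = 72.5; e = 75.9 − 72.5 = 3.4
SSE = 6.76 + 6.76 + 25 + 17.64 + 1.44 + 9 + 31.36 + 11.56 = 109.52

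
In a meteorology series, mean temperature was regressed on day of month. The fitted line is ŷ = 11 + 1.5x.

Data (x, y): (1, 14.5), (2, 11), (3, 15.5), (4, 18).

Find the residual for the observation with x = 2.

ŷ = 11 + 1.5·2 = 14
e = 11 − 14 = -3

e = -3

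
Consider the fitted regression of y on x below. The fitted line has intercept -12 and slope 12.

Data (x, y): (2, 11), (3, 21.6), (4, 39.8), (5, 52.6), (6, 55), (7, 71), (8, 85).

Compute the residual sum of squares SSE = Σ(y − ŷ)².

SSE = 69.36

x=2: ŷ = -12 + 12·2 = 12; e = 11 − 12 = -1
x=3: ŷ = -12 + 12·3 = 24; e = 21.6 − 24 = -2.4
x=4: ŷ = -12 + 12·4 = 36; e = 39.8 − 36 = 3.8
x=5: ŷ = -12 + 12·5 = 48; e = 52.6 − 48 = 4.6
x=6: ŷ = -12 + 12·6 = 60; e = 55 − 60 = -5
x=7: ŷ = -12 + 12·7 = 72; e = 71 − 72 = -1
x=8: ŷ = -12 + 12·8 = 84; e = 85 − 84 = 1
SSE = 1 + 5.76 + 14.44 + 21.16 + 25 + 1 + 1 = 69.36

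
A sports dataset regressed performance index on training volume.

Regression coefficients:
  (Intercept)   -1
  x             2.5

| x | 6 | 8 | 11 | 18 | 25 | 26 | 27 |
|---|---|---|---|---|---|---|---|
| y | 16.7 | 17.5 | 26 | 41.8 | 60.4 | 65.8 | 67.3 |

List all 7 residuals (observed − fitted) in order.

2.7, -1.5, -0.5, -2.2, -1.1, 1.8, 0.8

x=6: ŷ = -1 + 2.5·6 = 14; r = 16.7 − 14 = 2.7
x=8: ŷ = -1 + 2.5·8 = 19; r = 17.5 − 19 = -1.5
x=11: ŷ = -1 + 2.5·11 = 26.5; r = 26 − 26.5 = -0.5
x=18: ŷ = -1 + 2.5·18 = 44; r = 41.8 − 44 = -2.2
x=25: ŷ = -1 + 2.5·25 = 61.5; r = 60.4 − 61.5 = -1.1
x=26: ŷ = -1 + 2.5·26 = 64; r = 65.8 − 64 = 1.8
x=27: ŷ = -1 + 2.5·27 = 66.5; r = 67.3 − 66.5 = 0.8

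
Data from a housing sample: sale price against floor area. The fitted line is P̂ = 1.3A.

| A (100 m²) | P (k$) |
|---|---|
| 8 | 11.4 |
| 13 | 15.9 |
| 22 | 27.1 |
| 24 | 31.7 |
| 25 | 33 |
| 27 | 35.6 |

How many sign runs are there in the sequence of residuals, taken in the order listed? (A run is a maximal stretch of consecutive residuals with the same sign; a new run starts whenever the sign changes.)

A=8: P̂ = 1.3·8 = 10.4; e = 11.4 − 10.4 = 1
A=13: P̂ = 1.3·13 = 16.9; e = 15.9 − 16.9 = -1
A=22: P̂ = 1.3·22 = 28.6; e = 27.1 − 28.6 = -1.5
A=24: P̂ = 1.3·24 = 31.2; e = 31.7 − 31.2 = 0.5
A=25: P̂ = 1.3·25 = 32.5; e = 33 − 32.5 = 0.5
A=27: P̂ = 1.3·27 = 35.1; e = 35.6 − 35.1 = 0.5
Signs: + − − + + +
Runs: +×1, −×2, +×3 → 3

3 runs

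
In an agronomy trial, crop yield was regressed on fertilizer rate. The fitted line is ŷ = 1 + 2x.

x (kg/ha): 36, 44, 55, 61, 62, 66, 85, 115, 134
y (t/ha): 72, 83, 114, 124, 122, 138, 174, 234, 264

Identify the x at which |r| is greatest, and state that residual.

x = 44, r = -6

x=36: ŷ = 1 + 2·36 = 73; r = 72 − 73 = -1
x=44: ŷ = 1 + 2·44 = 89; r = 83 − 89 = -6
x=55: ŷ = 1 + 2·55 = 111; r = 114 − 111 = 3
x=61: ŷ = 1 + 2·61 = 123; r = 124 − 123 = 1
x=62: ŷ = 1 + 2·62 = 125; r = 122 − 125 = -3
x=66: ŷ = 1 + 2·66 = 133; r = 138 − 133 = 5
x=85: ŷ = 1 + 2·85 = 171; r = 174 − 171 = 3
x=115: ŷ = 1 + 2·115 = 231; r = 234 − 231 = 3
x=134: ŷ = 1 + 2·134 = 269; r = 264 − 269 = -5
Largest |r| is 6 at x = 44, residual -6.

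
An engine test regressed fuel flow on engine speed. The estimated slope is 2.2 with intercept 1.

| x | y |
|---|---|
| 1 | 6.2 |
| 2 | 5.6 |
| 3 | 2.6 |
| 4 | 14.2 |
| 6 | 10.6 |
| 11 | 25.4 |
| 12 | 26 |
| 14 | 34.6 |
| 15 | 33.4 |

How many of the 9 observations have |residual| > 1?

6

x=1: ŷ = 1 + 2.2·1 = 3.2; r = 6.2 − 3.2 = 3
x=2: ŷ = 1 + 2.2·2 = 5.4; r = 5.6 − 5.4 = 0.2
x=3: ŷ = 1 + 2.2·3 = 7.6; r = 2.6 − 7.6 = -5
x=4: ŷ = 1 + 2.2·4 = 9.8; r = 14.2 − 9.8 = 4.4
x=6: ŷ = 1 + 2.2·6 = 14.2; r = 10.6 − 14.2 = -3.6
x=11: ŷ = 1 + 2.2·11 = 25.2; r = 25.4 − 25.2 = 0.2
x=12: ŷ = 1 + 2.2·12 = 27.4; r = 26 − 27.4 = -1.4
x=14: ŷ = 1 + 2.2·14 = 31.8; r = 34.6 − 31.8 = 2.8
x=15: ŷ = 1 + 2.2·15 = 34; r = 33.4 − 34 = -0.6
|r| > 1: x=1 (|r|=3), x=3 (|r|=5), x=4 (|r|=4.4), x=6 (|r|=3.6), x=12 (|r|=1.4), x=14 (|r|=2.8) → 6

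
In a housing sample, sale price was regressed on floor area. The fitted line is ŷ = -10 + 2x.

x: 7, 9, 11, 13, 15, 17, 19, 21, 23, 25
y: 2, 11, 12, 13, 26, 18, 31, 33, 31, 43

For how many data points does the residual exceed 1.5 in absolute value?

x=7: ŷ = -10 + 2·7 = 4; e = 2 − 4 = -2
x=9: ŷ = -10 + 2·9 = 8; e = 11 − 8 = 3
x=11: ŷ = -10 + 2·11 = 12; e = 12 − 12 = 0
x=13: ŷ = -10 + 2·13 = 16; e = 13 − 16 = -3
x=15: ŷ = -10 + 2·15 = 20; e = 26 − 20 = 6
x=17: ŷ = -10 + 2·17 = 24; e = 18 − 24 = -6
x=19: ŷ = -10 + 2·19 = 28; e = 31 − 28 = 3
x=21: ŷ = -10 + 2·21 = 32; e = 33 − 32 = 1
x=23: ŷ = -10 + 2·23 = 36; e = 31 − 36 = -5
x=25: ŷ = -10 + 2·25 = 40; e = 43 − 40 = 3
|e| > 1.5: x=7 (|e|=2), x=9 (|e|=3), x=13 (|e|=3), x=15 (|e|=6), x=17 (|e|=6), x=19 (|e|=3), x=23 (|e|=5), x=25 (|e|=3) → 8

8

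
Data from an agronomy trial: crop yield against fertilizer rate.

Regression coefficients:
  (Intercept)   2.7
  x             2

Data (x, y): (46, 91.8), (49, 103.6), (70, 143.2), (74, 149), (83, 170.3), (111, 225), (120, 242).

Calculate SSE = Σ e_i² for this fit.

SSE = 23.1

x=46: ŷ = 2.7 + 2·46 = 94.7; e = 91.8 − 94.7 = -2.9
x=49: ŷ = 2.7 + 2·49 = 100.7; e = 103.6 − 100.7 = 2.9
x=70: ŷ = 2.7 + 2·70 = 142.7; e = 143.2 − 142.7 = 0.5
x=74: ŷ = 2.7 + 2·74 = 150.7; e = 149 − 150.7 = -1.7
x=83: ŷ = 2.7 + 2·83 = 168.7; e = 170.3 − 168.7 = 1.6
x=111: ŷ = 2.7 + 2·111 = 224.7; e = 225 − 224.7 = 0.3
x=120: ŷ = 2.7 + 2·120 = 242.7; e = 242 − 242.7 = -0.7
SSE = 8.41 + 8.41 + 0.25 + 2.89 + 2.56 + 0.09 + 0.49 = 23.1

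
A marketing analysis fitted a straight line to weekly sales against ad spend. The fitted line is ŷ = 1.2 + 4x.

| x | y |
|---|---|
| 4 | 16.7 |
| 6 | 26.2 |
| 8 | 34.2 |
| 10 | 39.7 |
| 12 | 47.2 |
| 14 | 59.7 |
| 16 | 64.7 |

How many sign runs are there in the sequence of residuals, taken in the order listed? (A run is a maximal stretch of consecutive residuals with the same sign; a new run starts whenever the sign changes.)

5 runs

x=4: ŷ = 1.2 + 4·4 = 17.2; r = 16.7 − 17.2 = -0.5
x=6: ŷ = 1.2 + 4·6 = 25.2; r = 26.2 − 25.2 = 1
x=8: ŷ = 1.2 + 4·8 = 33.2; r = 34.2 − 33.2 = 1
x=10: ŷ = 1.2 + 4·10 = 41.2; r = 39.7 − 41.2 = -1.5
x=12: ŷ = 1.2 + 4·12 = 49.2; r = 47.2 − 49.2 = -2
x=14: ŷ = 1.2 + 4·14 = 57.2; r = 59.7 − 57.2 = 2.5
x=16: ŷ = 1.2 + 4·16 = 65.2; r = 64.7 − 65.2 = -0.5
Signs: − + + − − + −
Runs: −×1, +×2, −×2, +×1, −×1 → 5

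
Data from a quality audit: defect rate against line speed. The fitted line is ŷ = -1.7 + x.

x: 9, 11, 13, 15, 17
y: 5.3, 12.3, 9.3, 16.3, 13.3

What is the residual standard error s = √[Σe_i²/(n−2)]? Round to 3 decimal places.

s = 3.162

x=9: ŷ = -1.7 + 9 = 7.3; e = 5.3 − 7.3 = -2
x=11: ŷ = -1.7 + 11 = 9.3; e = 12.3 − 9.3 = 3
x=13: ŷ = -1.7 + 13 = 11.3; e = 9.3 − 11.3 = -2
x=15: ŷ = -1.7 + 15 = 13.3; e = 16.3 − 13.3 = 3
x=17: ŷ = -1.7 + 17 = 15.3; e = 13.3 − 15.3 = -2
SSE = 4 + 9 + 4 + 9 + 4 = 30
s = √(30/3) = √10 ≈ 3.162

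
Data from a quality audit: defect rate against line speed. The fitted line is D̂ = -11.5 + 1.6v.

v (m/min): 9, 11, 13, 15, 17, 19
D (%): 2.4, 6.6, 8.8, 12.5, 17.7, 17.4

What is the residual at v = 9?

r = -0.5

D̂ = -11.5 + 1.6·9 = 2.9
r = 2.4 − 2.9 = -0.5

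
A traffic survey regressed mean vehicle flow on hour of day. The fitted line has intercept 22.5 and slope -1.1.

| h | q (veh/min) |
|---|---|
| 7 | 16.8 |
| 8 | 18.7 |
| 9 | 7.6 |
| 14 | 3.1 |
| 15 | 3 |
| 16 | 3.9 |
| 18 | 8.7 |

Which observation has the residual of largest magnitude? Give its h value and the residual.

h=7: q̂ = 22.5 − 1.1·7 = 14.8; e = 16.8 − 14.8 = 2
h=8: q̂ = 22.5 − 1.1·8 = 13.7; e = 18.7 − 13.7 = 5
h=9: q̂ = 22.5 − 1.1·9 = 12.6; e = 7.6 − 12.6 = -5
h=14: q̂ = 22.5 − 1.1·14 = 7.1; e = 3.1 − 7.1 = -4
h=15: q̂ = 22.5 − 1.1·15 = 6; e = 3 − 6 = -3
h=16: q̂ = 22.5 − 1.1·16 = 4.9; e = 3.9 − 4.9 = -1
h=18: q̂ = 22.5 − 1.1·18 = 2.7; e = 8.7 − 2.7 = 6
Largest |e| is 6 at h = 18, residual 6.

h = 18, e = 6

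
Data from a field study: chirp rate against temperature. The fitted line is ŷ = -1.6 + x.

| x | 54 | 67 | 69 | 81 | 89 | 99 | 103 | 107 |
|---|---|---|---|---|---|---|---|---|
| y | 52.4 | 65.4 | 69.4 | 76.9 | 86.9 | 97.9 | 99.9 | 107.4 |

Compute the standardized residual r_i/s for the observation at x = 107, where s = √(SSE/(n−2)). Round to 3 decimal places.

x=54: ŷ = -1.6 + 54 = 52.4; r = 52.4 − 52.4 = 0
x=67: ŷ = -1.6 + 67 = 65.4; r = 65.4 − 65.4 = 0
x=69: ŷ = -1.6 + 69 = 67.4; r = 69.4 − 67.4 = 2
x=81: ŷ = -1.6 + 81 = 79.4; r = 76.9 − 79.4 = -2.5
x=89: ŷ = -1.6 + 89 = 87.4; r = 86.9 − 87.4 = -0.5
x=99: ŷ = -1.6 + 99 = 97.4; r = 97.9 − 97.4 = 0.5
x=103: ŷ = -1.6 + 103 = 101.4; r = 99.9 − 101.4 = -1.5
x=107: ŷ = -1.6 + 107 = 105.4; r = 107.4 − 105.4 = 2
SSE = 0 + 0 + 4 + 6.25 + 0.25 + 0.25 + 2.25 + 4 = 17
s = √(17/6) = 1.68325
r/s = 2 / 1.68325 = 1.188

1.188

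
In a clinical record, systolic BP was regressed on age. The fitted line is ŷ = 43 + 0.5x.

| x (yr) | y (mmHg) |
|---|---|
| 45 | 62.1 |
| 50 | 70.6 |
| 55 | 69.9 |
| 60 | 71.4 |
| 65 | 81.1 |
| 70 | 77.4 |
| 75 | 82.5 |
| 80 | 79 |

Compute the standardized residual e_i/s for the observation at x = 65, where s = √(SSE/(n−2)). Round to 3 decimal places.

x=45: ŷ = 43 + 0.5·45 = 65.5; e = 62.1 − 65.5 = -3.4
x=50: ŷ = 43 + 0.5·50 = 68; e = 70.6 − 68 = 2.6
x=55: ŷ = 43 + 0.5·55 = 70.5; e = 69.9 − 70.5 = -0.6
x=60: ŷ = 43 + 0.5·60 = 73; e = 71.4 − 73 = -1.6
x=65: ŷ = 43 + 0.5·65 = 75.5; e = 81.1 − 75.5 = 5.6
x=70: ŷ = 43 + 0.5·70 = 78; e = 77.4 − 78 = -0.6
x=75: ŷ = 43 + 0.5·75 = 80.5; e = 82.5 − 80.5 = 2
x=80: ŷ = 43 + 0.5·80 = 83; e = 79 − 83 = -4
SSE = 11.56 + 6.76 + 0.36 + 2.56 + 31.36 + 0.36 + 4 + 16 = 72.96
s = √(72.96/6) = 3.48712
e/s = 5.6 / 3.48712 = 1.606

1.606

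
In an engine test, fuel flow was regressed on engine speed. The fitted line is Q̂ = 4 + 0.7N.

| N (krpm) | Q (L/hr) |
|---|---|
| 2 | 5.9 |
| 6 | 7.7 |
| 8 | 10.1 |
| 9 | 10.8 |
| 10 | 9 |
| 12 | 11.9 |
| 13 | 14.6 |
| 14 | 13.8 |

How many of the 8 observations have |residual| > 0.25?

N=2: Q̂ = 4 + 0.7·2 = 5.4; e = 5.9 − 5.4 = 0.5
N=6: Q̂ = 4 + 0.7·6 = 8.2; e = 7.7 − 8.2 = -0.5
N=8: Q̂ = 4 + 0.7·8 = 9.6; e = 10.1 − 9.6 = 0.5
N=9: Q̂ = 4 + 0.7·9 = 10.3; e = 10.8 − 10.3 = 0.5
N=10: Q̂ = 4 + 0.7·10 = 11; e = 9 − 11 = -2
N=12: Q̂ = 4 + 0.7·12 = 12.4; e = 11.9 − 12.4 = -0.5
N=13: Q̂ = 4 + 0.7·13 = 13.1; e = 14.6 − 13.1 = 1.5
N=14: Q̂ = 4 + 0.7·14 = 13.8; e = 13.8 − 13.8 = 0
|e| > 0.25: N=2 (|e|=0.5), N=6 (|e|=0.5), N=8 (|e|=0.5), N=9 (|e|=0.5), N=10 (|e|=2), N=12 (|e|=0.5), N=13 (|e|=1.5) → 7

7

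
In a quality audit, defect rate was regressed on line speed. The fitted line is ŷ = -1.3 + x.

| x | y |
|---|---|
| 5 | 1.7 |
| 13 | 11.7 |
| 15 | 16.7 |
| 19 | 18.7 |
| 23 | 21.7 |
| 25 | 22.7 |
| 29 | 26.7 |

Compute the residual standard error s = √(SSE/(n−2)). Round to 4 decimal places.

s = 1.7889

x=5: ŷ = -1.3 + 5 = 3.7; e = 1.7 − 3.7 = -2
x=13: ŷ = -1.3 + 13 = 11.7; e = 11.7 − 11.7 = 0
x=15: ŷ = -1.3 + 15 = 13.7; e = 16.7 − 13.7 = 3
x=19: ŷ = -1.3 + 19 = 17.7; e = 18.7 − 17.7 = 1
x=23: ŷ = -1.3 + 23 = 21.7; e = 21.7 − 21.7 = 0
x=25: ŷ = -1.3 + 25 = 23.7; e = 22.7 − 23.7 = -1
x=29: ŷ = -1.3 + 29 = 27.7; e = 26.7 − 27.7 = -1
SSE = 4 + 0 + 9 + 1 + 0 + 1 + 1 = 16
s = √(16/5) = √3.2 ≈ 1.7889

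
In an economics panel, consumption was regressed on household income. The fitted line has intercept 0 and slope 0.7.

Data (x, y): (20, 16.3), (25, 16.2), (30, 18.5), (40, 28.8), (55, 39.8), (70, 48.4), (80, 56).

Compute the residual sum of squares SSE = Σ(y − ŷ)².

x=20: ŷ = 0.7·20 = 14; r = 16.3 − 14 = 2.3
x=25: ŷ = 0.7·25 = 17.5; r = 16.2 − 17.5 = -1.3
x=30: ŷ = 0.7·30 = 21; r = 18.5 − 21 = -2.5
x=40: ŷ = 0.7·40 = 28; r = 28.8 − 28 = 0.8
x=55: ŷ = 0.7·55 = 38.5; r = 39.8 − 38.5 = 1.3
x=70: ŷ = 0.7·70 = 49; r = 48.4 − 49 = -0.6
x=80: ŷ = 0.7·80 = 56; r = 56 − 56 = 0
SSE = 5.29 + 1.69 + 6.25 + 0.64 + 1.69 + 0.36 + 0 = 15.92

SSE = 15.92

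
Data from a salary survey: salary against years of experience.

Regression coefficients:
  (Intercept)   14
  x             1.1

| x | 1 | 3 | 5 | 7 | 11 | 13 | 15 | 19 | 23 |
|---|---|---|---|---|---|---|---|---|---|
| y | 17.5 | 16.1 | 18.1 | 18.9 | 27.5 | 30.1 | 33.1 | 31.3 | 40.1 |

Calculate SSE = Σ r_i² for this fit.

x=1: ŷ = 14 + 1.1·1 = 15.1; r = 17.5 − 15.1 = 2.4
x=3: ŷ = 14 + 1.1·3 = 17.3; r = 16.1 − 17.3 = -1.2
x=5: ŷ = 14 + 1.1·5 = 19.5; r = 18.1 − 19.5 = -1.4
x=7: ŷ = 14 + 1.1·7 = 21.7; r = 18.9 − 21.7 = -2.8
x=11: ŷ = 14 + 1.1·11 = 26.1; r = 27.5 − 26.1 = 1.4
x=13: ŷ = 14 + 1.1·13 = 28.3; r = 30.1 − 28.3 = 1.8
x=15: ŷ = 14 + 1.1·15 = 30.5; r = 33.1 − 30.5 = 2.6
x=19: ŷ = 14 + 1.1·19 = 34.9; r = 31.3 − 34.9 = -3.6
x=23: ŷ = 14 + 1.1·23 = 39.3; r = 40.1 − 39.3 = 0.8
SSE = 5.76 + 1.44 + 1.96 + 7.84 + 1.96 + 3.24 + 6.76 + 12.96 + 0.64 = 42.56

SSE = 42.56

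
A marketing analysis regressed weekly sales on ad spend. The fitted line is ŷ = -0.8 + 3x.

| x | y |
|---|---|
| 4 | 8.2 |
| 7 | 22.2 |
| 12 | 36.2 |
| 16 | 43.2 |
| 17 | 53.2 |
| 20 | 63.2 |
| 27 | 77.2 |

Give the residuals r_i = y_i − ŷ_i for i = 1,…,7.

x=4: ŷ = -0.8 + 3·4 = 11.2; r = 8.2 − 11.2 = -3
x=7: ŷ = -0.8 + 3·7 = 20.2; r = 22.2 − 20.2 = 2
x=12: ŷ = -0.8 + 3·12 = 35.2; r = 36.2 − 35.2 = 1
x=16: ŷ = -0.8 + 3·16 = 47.2; r = 43.2 − 47.2 = -4
x=17: ŷ = -0.8 + 3·17 = 50.2; r = 53.2 − 50.2 = 3
x=20: ŷ = -0.8 + 3·20 = 59.2; r = 63.2 − 59.2 = 4
x=27: ŷ = -0.8 + 3·27 = 80.2; r = 77.2 − 80.2 = -3

-3, 2, 1, -4, 3, 4, -3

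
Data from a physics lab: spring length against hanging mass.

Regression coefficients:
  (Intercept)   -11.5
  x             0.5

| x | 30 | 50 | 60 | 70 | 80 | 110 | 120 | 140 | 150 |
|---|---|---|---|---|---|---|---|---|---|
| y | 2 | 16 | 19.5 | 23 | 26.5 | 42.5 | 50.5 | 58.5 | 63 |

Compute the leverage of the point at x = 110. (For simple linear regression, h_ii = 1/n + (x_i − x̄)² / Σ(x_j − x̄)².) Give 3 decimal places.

h = 0.140

x̄ = (30 + 50 + 60 + 70 + 80 + 110 + 120 + 140 + 150)/9 = 90
Σ(x − x̄)² = 3600 + 1600 + 900 + 400 + 100 + 400 + 900 + 2500 + 3600 = 14000
h = 1/9 + (20)²/14000 = 0.111111 + 0.0285714 = 0.140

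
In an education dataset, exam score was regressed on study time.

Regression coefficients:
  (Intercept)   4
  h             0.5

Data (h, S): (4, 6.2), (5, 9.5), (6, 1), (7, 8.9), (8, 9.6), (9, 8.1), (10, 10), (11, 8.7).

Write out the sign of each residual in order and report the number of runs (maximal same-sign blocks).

h=4: Ŝ = 4 + 0.5·4 = 6; e = 6.2 − 6 = 0.2
h=5: Ŝ = 4 + 0.5·5 = 6.5; e = 9.5 − 6.5 = 3
h=6: Ŝ = 4 + 0.5·6 = 7; e = 1 − 7 = -6
h=7: Ŝ = 4 + 0.5·7 = 7.5; e = 8.9 − 7.5 = 1.4
h=8: Ŝ = 4 + 0.5·8 = 8; e = 9.6 − 8 = 1.6
h=9: Ŝ = 4 + 0.5·9 = 8.5; e = 8.1 − 8.5 = -0.4
h=10: Ŝ = 4 + 0.5·10 = 9; e = 10 − 9 = 1
h=11: Ŝ = 4 + 0.5·11 = 9.5; e = 8.7 − 9.5 = -0.8
Signs: + + − + + − + −
Runs: +×2, −×1, +×2, −×1, +×1, −×1 → 6

6 runs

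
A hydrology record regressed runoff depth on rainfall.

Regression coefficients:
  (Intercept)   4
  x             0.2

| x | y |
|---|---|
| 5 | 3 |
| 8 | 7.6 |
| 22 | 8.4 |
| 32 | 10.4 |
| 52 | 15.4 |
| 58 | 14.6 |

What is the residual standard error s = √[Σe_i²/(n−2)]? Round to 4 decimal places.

s = 1.5811

x=5: ŷ = 4 + 0.2·5 = 5; e = 3 − 5 = -2
x=8: ŷ = 4 + 0.2·8 = 5.6; e = 7.6 − 5.6 = 2
x=22: ŷ = 4 + 0.2·22 = 8.4; e = 8.4 − 8.4 = 0
x=32: ŷ = 4 + 0.2·32 = 10.4; e = 10.4 − 10.4 = 0
x=52: ŷ = 4 + 0.2·52 = 14.4; e = 15.4 − 14.4 = 1
x=58: ŷ = 4 + 0.2·58 = 15.6; e = 14.6 − 15.6 = -1
SSE = 4 + 4 + 0 + 0 + 1 + 1 = 10
s = √(10/4) = √2.5 ≈ 1.5811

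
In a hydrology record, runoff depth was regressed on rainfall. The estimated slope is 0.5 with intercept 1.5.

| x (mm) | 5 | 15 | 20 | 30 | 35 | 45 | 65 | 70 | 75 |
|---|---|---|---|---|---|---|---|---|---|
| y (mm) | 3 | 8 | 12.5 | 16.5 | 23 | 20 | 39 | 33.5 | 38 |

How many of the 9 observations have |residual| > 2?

4

x=5: ŷ = 1.5 + 0.5·5 = 4; e = 3 − 4 = -1
x=15: ŷ = 1.5 + 0.5·15 = 9; e = 8 − 9 = -1
x=20: ŷ = 1.5 + 0.5·20 = 11.5; e = 12.5 − 11.5 = 1
x=30: ŷ = 1.5 + 0.5·30 = 16.5; e = 16.5 − 16.5 = 0
x=35: ŷ = 1.5 + 0.5·35 = 19; e = 23 − 19 = 4
x=45: ŷ = 1.5 + 0.5·45 = 24; e = 20 − 24 = -4
x=65: ŷ = 1.5 + 0.5·65 = 34; e = 39 − 34 = 5
x=70: ŷ = 1.5 + 0.5·70 = 36.5; e = 33.5 − 36.5 = -3
x=75: ŷ = 1.5 + 0.5·75 = 39; e = 38 − 39 = -1
|e| > 2: x=35 (|e|=4), x=45 (|e|=4), x=65 (|e|=5), x=70 (|e|=3) → 4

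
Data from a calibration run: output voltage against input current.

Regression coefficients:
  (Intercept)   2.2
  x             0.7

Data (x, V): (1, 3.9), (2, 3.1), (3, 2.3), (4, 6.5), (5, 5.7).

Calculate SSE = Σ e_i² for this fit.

x=1: V̂ = 2.2 + 0.7·1 = 2.9; e = 3.9 − 2.9 = 1
x=2: V̂ = 2.2 + 0.7·2 = 3.6; e = 3.1 − 3.6 = -0.5
x=3: V̂ = 2.2 + 0.7·3 = 4.3; e = 2.3 − 4.3 = -2
x=4: V̂ = 2.2 + 0.7·4 = 5; e = 6.5 − 5 = 1.5
x=5: V̂ = 2.2 + 0.7·5 = 5.7; e = 5.7 − 5.7 = 0
SSE = 1 + 0.25 + 4 + 2.25 + 0 = 7.5

SSE = 7.5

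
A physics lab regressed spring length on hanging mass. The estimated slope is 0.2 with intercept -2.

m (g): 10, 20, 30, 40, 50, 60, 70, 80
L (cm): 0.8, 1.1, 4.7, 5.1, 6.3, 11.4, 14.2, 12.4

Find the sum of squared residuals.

SSE = 15

m=10: ŷ = -2 + 0.2·10 = 0; r = 0.8 − 0 = 0.8
m=20: ŷ = -2 + 0.2·20 = 2; r = 1.1 − 2 = -0.9
m=30: ŷ = -2 + 0.2·30 = 4; r = 4.7 − 4 = 0.7
m=40: ŷ = -2 + 0.2·40 = 6; r = 5.1 − 6 = -0.9
m=50: ŷ = -2 + 0.2·50 = 8; r = 6.3 − 8 = -1.7
m=60: ŷ = -2 + 0.2·60 = 10; r = 11.4 − 10 = 1.4
m=70: ŷ = -2 + 0.2·70 = 12; r = 14.2 − 12 = 2.2
m=80: ŷ = -2 + 0.2·80 = 14; r = 12.4 − 14 = -1.6
SSE = 0.64 + 0.81 + 0.49 + 0.81 + 2.89 + 1.96 + 4.84 + 2.56 = 15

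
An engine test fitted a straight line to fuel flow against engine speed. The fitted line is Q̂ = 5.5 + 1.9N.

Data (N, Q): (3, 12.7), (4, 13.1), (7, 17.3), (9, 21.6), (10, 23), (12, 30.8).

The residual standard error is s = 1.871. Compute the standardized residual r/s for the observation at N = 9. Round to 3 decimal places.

Q̂ = 5.5 + 1.9·9 = 22.6
r = 21.6 − 22.6 = -1
r/s = -1 / 1.871 = -0.534

-0.534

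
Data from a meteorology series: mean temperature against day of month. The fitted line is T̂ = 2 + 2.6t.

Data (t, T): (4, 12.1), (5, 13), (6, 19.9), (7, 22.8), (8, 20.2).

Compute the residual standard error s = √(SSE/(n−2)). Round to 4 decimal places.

t=4: T̂ = 2 + 2.6·4 = 12.4; r = 12.1 − 12.4 = -0.3
t=5: T̂ = 2 + 2.6·5 = 15; r = 13 − 15 = -2
t=6: T̂ = 2 + 2.6·6 = 17.6; r = 19.9 − 17.6 = 2.3
t=7: T̂ = 2 + 2.6·7 = 20.2; r = 22.8 − 20.2 = 2.6
t=8: T̂ = 2 + 2.6·8 = 22.8; r = 20.2 − 22.8 = -2.6
SSE = 0.09 + 4 + 5.29 + 6.76 + 6.76 = 22.9
s = √(22.9/3) = √7.63333 ≈ 2.7628

s = 2.7628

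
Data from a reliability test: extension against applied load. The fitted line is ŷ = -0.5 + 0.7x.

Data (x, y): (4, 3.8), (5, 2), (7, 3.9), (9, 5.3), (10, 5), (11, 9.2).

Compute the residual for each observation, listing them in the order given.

x=4: ŷ = -0.5 + 0.7·4 = 2.3; r = 3.8 − 2.3 = 1.5
x=5: ŷ = -0.5 + 0.7·5 = 3; r = 2 − 3 = -1
x=7: ŷ = -0.5 + 0.7·7 = 4.4; r = 3.9 − 4.4 = -0.5
x=9: ŷ = -0.5 + 0.7·9 = 5.8; r = 5.3 − 5.8 = -0.5
x=10: ŷ = -0.5 + 0.7·10 = 6.5; r = 5 − 6.5 = -1.5
x=11: ŷ = -0.5 + 0.7·11 = 7.2; r = 9.2 − 7.2 = 2

1.5, -1, -0.5, -0.5, -1.5, 2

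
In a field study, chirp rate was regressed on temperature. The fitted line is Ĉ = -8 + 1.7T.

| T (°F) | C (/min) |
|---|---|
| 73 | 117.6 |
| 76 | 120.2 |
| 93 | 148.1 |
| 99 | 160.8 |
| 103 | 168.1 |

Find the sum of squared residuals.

T=73: Ĉ = -8 + 1.7·73 = 116.1; e = 117.6 − 116.1 = 1.5
T=76: Ĉ = -8 + 1.7·76 = 121.2; e = 120.2 − 121.2 = -1
T=93: Ĉ = -8 + 1.7·93 = 150.1; e = 148.1 − 150.1 = -2
T=99: Ĉ = -8 + 1.7·99 = 160.3; e = 160.8 − 160.3 = 0.5
T=103: Ĉ = -8 + 1.7·103 = 167.1; e = 168.1 − 167.1 = 1
SSE = 2.25 + 1 + 4 + 0.25 + 1 = 8.5

SSE = 8.5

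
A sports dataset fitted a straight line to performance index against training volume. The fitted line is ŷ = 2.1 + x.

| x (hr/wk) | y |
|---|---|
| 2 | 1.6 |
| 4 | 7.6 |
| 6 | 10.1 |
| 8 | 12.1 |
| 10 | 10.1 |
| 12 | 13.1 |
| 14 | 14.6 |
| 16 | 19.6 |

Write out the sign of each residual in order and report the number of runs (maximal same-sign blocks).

x=2: ŷ = 2.1 + 2 = 4.1; e = 1.6 − 4.1 = -2.5
x=4: ŷ = 2.1 + 4 = 6.1; e = 7.6 − 6.1 = 1.5
x=6: ŷ = 2.1 + 6 = 8.1; e = 10.1 − 8.1 = 2
x=8: ŷ = 2.1 + 8 = 10.1; e = 12.1 − 10.1 = 2
x=10: ŷ = 2.1 + 10 = 12.1; e = 10.1 − 12.1 = -2
x=12: ŷ = 2.1 + 12 = 14.1; e = 13.1 − 14.1 = -1
x=14: ŷ = 2.1 + 14 = 16.1; e = 14.6 − 16.1 = -1.5
x=16: ŷ = 2.1 + 16 = 18.1; e = 19.6 − 18.1 = 1.5
Signs: − + + + − − − +
Runs: −×1, +×3, −×3, +×1 → 4

4 runs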